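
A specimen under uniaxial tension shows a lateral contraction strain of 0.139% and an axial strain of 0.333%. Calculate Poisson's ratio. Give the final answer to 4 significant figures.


nu = -epsilon_lat / epsilon_axial
Lateral strain is contraction (negative), so using magnitudes:
nu = 0.139 / 0.333
nu = 0.4174


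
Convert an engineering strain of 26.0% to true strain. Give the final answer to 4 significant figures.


epsilon_true = ln(1 + epsilon_eng)
epsilon_true = ln(1 + 0.26)
epsilon_true = 0.2311


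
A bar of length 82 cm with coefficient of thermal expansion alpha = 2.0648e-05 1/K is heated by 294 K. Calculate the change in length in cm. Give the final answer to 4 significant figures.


dL = L0 * alpha * dT
dL = 82 * 2.0648e-05 * 294
dL = 0.4978 cm


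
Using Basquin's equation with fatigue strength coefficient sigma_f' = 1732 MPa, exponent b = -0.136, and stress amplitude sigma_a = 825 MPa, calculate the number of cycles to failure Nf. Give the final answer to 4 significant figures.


sigma_a = sigma_f' * (2*Nf)^b
2*Nf = (sigma_a / sigma_f')^(1/b)
2*Nf = (825 / 1732)^(1/-0.136)
2*Nf = 233.527
Nf = 116.8 cycles


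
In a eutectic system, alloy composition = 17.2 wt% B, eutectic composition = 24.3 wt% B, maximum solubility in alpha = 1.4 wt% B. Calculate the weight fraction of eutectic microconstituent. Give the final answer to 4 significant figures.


f_primary = (C_e - C0) / (C_e - C_alpha_max)
f_primary = (24.3 - 17.2) / (24.3 - 1.4)
f_primary = 0.310044
f_eutectic = 1 - 0.310044 = 0.69


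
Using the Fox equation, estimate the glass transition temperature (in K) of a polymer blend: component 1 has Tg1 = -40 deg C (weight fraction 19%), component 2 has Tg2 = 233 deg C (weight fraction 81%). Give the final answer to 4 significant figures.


1/Tg = w1/Tg1 + w2/Tg2 (in Kelvin)
Tg1 = 233.15 K, Tg2 = 506.15 K
1/Tg = 0.19/233.15 + 0.81/506.15
Tg = 414 K


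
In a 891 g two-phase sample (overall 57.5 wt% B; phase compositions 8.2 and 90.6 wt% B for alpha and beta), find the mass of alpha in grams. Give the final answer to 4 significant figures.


f_alpha = (C_beta - C0) / (C_beta - C_alpha)
f_alpha = (90.6 - 57.5) / (90.6 - 8.2) = 0.401699
m_alpha = f_alpha * m_total = 0.401699 * 891 = 357.9 g


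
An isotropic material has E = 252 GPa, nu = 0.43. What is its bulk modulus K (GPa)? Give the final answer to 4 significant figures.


K = E / (3*(1-2*nu))
K = 252 / (3*(1-2*0.43))
K = 600 GPa


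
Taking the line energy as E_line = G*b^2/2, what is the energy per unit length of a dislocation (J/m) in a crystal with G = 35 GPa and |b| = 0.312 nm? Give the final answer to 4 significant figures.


E = G*b^2/2
b = 0.312 nm = 3.12e-10 m
G = 35 GPa = 3.5e+10 Pa
E = 0.5 * 3.5e+10 * (3.12e-10)^2
E = 1.704e-09 J/m


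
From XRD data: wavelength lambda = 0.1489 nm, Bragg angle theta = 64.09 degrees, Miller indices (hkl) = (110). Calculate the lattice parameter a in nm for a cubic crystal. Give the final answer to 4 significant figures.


d = lambda / (2*sin(theta))
d = 0.1489 / (2*sin(64.09 deg))
d = 0.0827699 nm
a = d * sqrt(h^2+k^2+l^2) = 0.0827699 * sqrt(2)
a = 0.1171 nm


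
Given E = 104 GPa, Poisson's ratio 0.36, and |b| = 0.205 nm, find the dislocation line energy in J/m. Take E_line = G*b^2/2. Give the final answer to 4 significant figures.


Step 1: G = E / (2*(1+nu))
G = 104 / (2*(1+0.36)) = 38.2353 GPa = 3.82353e+10 Pa
Step 2: E_line = G*b^2/2
b = 0.205 nm = 2.05e-10 m
E_line = 0.5 * 3.82353e+10 * (2.05e-10)^2 = 8.034e-10 J/m


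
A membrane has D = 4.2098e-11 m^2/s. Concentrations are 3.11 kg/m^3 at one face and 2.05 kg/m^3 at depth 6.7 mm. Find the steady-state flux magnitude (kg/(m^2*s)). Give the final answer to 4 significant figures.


J = -D * (dC/dx) = D * (C1 - C2) / dx
J = 4.2098e-11 * (3.11 - 2.05) / 6.7e-03
J = 6.66e-09 kg/(m^2*s)


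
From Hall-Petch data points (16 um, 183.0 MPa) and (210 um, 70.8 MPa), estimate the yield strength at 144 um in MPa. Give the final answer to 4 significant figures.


sigma_y = sigma0 + k / sqrt(d)
1/sqrt(d1) = 1/sqrt(1.6e-05) = 250;  1/sqrt(d2) = 69.0066
k = (sigma1 - sigma2) / (1/sqrt(d1) - 1/sqrt(d2)) = (183.0 - 70.8) / (250 - 69.0066) = 0.619912 MPa*m^0.5
sigma0 = sigma1 - k/sqrt(d1) = 183.0 - 0.619912*250 = 28.022 MPa
sigma_y(d3) = 28.022 + 0.619912 / sqrt(1.44e-04) = 79.68 MPa


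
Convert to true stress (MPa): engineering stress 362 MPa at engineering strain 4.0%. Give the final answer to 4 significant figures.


sigma_true = sigma_eng * (1 + epsilon_eng)
sigma_true = 362 * (1 + 0.04)
sigma_true = 376.5 MPa


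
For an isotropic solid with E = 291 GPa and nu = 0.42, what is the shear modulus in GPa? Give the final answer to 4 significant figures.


G = E / (2*(1+nu))
G = 291 / (2*(1+0.42))
G = 102.5 GPa


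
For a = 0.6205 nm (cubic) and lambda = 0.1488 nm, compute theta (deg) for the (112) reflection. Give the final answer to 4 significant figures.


d = a / sqrt(h^2+k^2+l^2)
d = 0.6205 / sqrt(6) = 0.253318 nm
lambda = 2*d*sin(theta)  =>  sin(theta) = lambda / (2*d)
sin(theta) = 0.1488 / (2 * 0.253318) = 0.293702
theta = 17.08 deg


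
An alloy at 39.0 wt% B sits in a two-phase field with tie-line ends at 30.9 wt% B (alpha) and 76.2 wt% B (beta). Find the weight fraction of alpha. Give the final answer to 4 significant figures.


f_alpha = (C_beta - C0) / (C_beta - C_alpha)
f_alpha = (76.2 - 39.0) / (76.2 - 30.9)
f_alpha = 0.8212


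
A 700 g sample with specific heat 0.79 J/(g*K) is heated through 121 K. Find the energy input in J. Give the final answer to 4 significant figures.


Q = m * cp * dT
Q = 700 * 0.79 * 121
Q = 66910 J


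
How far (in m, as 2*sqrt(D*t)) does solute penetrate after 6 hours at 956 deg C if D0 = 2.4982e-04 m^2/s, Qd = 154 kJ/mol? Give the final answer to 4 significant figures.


Step 1: D = D0 * exp(-Qd/(R*T))
T = 1229.15 K
D = 2.4982e-04 * exp(-154e3 / (8.314 * 1229.15)) = 7.12724e-11 m^2/s
Step 2: L = 2*sqrt(D*t)
t = 6 h = 21600 s
L = 2*sqrt(7.12724e-11 * 21600) = 2.482e-03 m


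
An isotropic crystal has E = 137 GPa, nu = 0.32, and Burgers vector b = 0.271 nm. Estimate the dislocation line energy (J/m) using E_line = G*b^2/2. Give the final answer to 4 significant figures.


Step 1: G = E / (2*(1+nu))
G = 137 / (2*(1+0.32)) = 51.8939 GPa = 5.18939e+10 Pa
Step 2: E_line = G*b^2/2
b = 0.271 nm = 2.71e-10 m
E_line = 0.5 * 5.18939e+10 * (2.71e-10)^2 = 1.906e-09 J/m


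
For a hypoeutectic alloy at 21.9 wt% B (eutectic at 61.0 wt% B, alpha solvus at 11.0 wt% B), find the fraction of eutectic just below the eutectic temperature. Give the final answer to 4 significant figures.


f_primary = (C_e - C0) / (C_e - C_alpha_max)
f_primary = (61.0 - 21.9) / (61.0 - 11.0)
f_primary = 0.782
f_eutectic = 1 - 0.782 = 0.218


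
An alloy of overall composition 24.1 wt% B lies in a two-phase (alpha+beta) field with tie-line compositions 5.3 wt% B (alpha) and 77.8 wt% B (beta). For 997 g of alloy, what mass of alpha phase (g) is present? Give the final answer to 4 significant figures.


f_alpha = (C_beta - C0) / (C_beta - C_alpha)
f_alpha = (77.8 - 24.1) / (77.8 - 5.3) = 0.74069
m_alpha = f_alpha * m_total = 0.74069 * 997 = 738.5 g


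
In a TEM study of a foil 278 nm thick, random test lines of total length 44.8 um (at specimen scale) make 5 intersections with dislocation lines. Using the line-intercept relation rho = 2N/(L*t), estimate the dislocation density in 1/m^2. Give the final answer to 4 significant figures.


rho = 2N / (L * t)
L = 44.8 um = 4.48e-05 m, t = 278 nm = 2.78e-07 m
rho = 2 * 5 / (4.48e-05 * 2.78e-07)
rho = 8.029e+11 1/m^2


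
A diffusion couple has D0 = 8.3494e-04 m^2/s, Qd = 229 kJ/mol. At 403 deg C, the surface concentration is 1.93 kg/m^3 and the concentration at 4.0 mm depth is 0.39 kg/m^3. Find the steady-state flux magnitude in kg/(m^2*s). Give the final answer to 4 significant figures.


Step 1: D = D0 * exp(-Qd/(R*T))
T = 403 + 273.15 = 676.15 K
D = 8.3494e-04 * exp(-229e3 / (8.314 * 676.15)) = 1.69852e-21 m^2/s
Step 2: J = D * (C1 - C2) / dx
J = 1.69852e-21 * (1.93 - 0.39) / 4e-03
J = 6.539e-19 kg/(m^2*s)


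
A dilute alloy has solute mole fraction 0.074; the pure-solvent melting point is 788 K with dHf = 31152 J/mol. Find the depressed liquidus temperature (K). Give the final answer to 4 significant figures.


dT = R*Tm^2*x / dHf
dT = 8.314 * 788^2 * 0.074 / 31152
dT = 12.2633 K
T_new = 788 - 12.2633 = 775.7 K


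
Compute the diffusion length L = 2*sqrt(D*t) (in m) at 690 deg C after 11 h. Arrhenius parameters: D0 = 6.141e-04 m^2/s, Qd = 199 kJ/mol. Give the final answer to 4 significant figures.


Step 1: D = D0 * exp(-Qd/(R*T))
T = 963.15 K
D = 6.141e-04 * exp(-199e3 / (8.314 * 963.15)) = 9.89592e-15 m^2/s
Step 2: L = 2*sqrt(D*t)
t = 11 h = 39600 s
L = 2*sqrt(9.89592e-15 * 39600) = 3.959e-05 m


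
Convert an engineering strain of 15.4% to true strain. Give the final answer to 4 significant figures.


epsilon_true = ln(1 + epsilon_eng)
epsilon_true = ln(1 + 0.154)
epsilon_true = 0.1432


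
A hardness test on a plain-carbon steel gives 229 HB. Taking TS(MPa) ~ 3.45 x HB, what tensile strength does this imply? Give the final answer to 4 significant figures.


TS (MPa) = 3.45 * HB
TS = 3.45 * 229
TS = 790.1 MPa


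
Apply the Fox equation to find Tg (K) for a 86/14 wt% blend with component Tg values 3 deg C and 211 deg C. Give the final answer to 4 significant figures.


1/Tg = w1/Tg1 + w2/Tg2 (in Kelvin)
Tg1 = 276.15 K, Tg2 = 484.15 K
1/Tg = 0.86/276.15 + 0.14/484.15
Tg = 293.8 K


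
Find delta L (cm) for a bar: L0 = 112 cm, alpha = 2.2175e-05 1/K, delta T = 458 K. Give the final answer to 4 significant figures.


dL = L0 * alpha * dT
dL = 112 * 2.2175e-05 * 458
dL = 1.137 cm


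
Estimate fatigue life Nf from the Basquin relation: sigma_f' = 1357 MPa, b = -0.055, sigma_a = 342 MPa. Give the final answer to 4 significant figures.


sigma_a = sigma_f' * (2*Nf)^b
2*Nf = (sigma_a / sigma_f')^(1/b)
2*Nf = (342 / 1357)^(1/-0.055)
2*Nf = 7.63476e+10
Nf = 3.817e+10 cycles


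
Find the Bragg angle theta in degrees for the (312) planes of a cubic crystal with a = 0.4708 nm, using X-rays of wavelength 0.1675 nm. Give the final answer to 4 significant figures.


d = a / sqrt(h^2+k^2+l^2)
d = 0.4708 / sqrt(14) = 0.125827 nm
lambda = 2*d*sin(theta)  =>  sin(theta) = lambda / (2*d)
sin(theta) = 0.1675 / (2 * 0.125827) = 0.665599
theta = 41.73 deg


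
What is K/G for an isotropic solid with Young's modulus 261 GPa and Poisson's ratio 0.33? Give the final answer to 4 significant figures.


G = E / (2*(1+nu))
G = 261 / (2*(1+0.33)) = 98.1203 GPa
K = E / (3*(1-2*nu))
K = 261 / (3*(1-2*0.33)) = 255.882 GPa
K/G = 255.882 / 98.1203 = 2.608


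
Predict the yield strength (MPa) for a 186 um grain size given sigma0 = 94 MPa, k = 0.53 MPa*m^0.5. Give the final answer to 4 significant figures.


sigma_y = sigma0 + k / sqrt(d)
d = 186 um = 1.86e-04 m
sigma_y = 94 + 0.53 / sqrt(1.86e-04)
sigma_y = 132.9 MPa


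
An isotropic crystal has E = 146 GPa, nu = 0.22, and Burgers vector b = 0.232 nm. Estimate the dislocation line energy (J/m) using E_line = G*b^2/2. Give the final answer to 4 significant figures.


Step 1: G = E / (2*(1+nu))
G = 146 / (2*(1+0.22)) = 59.8361 GPa = 5.98361e+10 Pa
Step 2: E_line = G*b^2/2
b = 0.232 nm = 2.32e-10 m
E_line = 0.5 * 5.98361e+10 * (2.32e-10)^2 = 1.61e-09 J/m


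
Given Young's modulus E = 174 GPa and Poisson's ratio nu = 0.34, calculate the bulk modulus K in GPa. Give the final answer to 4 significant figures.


K = E / (3*(1-2*nu))
K = 174 / (3*(1-2*0.34))
K = 181.3 GPa


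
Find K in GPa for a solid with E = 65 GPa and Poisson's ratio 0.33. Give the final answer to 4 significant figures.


K = E / (3*(1-2*nu))
K = 65 / (3*(1-2*0.33))
K = 63.73 GPa


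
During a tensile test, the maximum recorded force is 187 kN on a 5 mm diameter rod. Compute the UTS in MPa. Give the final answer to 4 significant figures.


A0 = pi*(d/2)^2 = pi*(5/2)^2 = 19.635 mm^2
UTS = F_max / A0 = 187*1000 / 19.635
UTS = 9524 MPa


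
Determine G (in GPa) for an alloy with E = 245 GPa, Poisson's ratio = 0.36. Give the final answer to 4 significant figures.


G = E / (2*(1+nu))
G = 245 / (2*(1+0.36))
G = 90.07 GPa


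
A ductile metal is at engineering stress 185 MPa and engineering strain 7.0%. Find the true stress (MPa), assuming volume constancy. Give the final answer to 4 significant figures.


sigma_true = sigma_eng * (1 + epsilon_eng)
sigma_true = 185 * (1 + 0.07)
sigma_true = 198 MPa


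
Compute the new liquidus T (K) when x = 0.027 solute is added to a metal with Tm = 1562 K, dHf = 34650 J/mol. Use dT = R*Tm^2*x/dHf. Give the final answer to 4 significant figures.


dT = R*Tm^2*x / dHf
dT = 8.314 * 1562^2 * 0.027 / 34650
dT = 15.8064 K
T_new = 1562 - 15.8064 = 1546 K


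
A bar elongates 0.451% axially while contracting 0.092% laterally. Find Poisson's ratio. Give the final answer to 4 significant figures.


nu = -epsilon_lat / epsilon_axial
Lateral strain is contraction (negative), so using magnitudes:
nu = 0.092 / 0.451
nu = 0.204


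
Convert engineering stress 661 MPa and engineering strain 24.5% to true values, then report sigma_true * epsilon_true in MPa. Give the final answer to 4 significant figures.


sigma_true = sigma_eng * (1 + epsilon_eng)
sigma_true = 661 * (1 + 0.245) = 822.945 MPa
epsilon_true = ln(1 + epsilon_eng)
epsilon_true = ln(1 + 0.245) = 0.219136
sigma_true * epsilon_true = 822.945 * 0.219136 = 180.3 MPa


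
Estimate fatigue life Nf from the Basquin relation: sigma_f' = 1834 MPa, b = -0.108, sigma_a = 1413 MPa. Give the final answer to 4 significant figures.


sigma_a = sigma_f' * (2*Nf)^b
2*Nf = (sigma_a / sigma_f')^(1/b)
2*Nf = (1413 / 1834)^(1/-0.108)
2*Nf = 11.1861
Nf = 5.593 cycles


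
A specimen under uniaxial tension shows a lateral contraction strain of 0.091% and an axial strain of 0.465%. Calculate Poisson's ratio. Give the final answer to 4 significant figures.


nu = -epsilon_lat / epsilon_axial
Lateral strain is contraction (negative), so using magnitudes:
nu = 0.091 / 0.465
nu = 0.1957


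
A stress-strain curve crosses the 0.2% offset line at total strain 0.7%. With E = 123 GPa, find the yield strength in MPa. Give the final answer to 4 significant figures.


Offset strain = 0.002
Elastic strain at yield = total_strain - offset = 7e-03 - 0.002 = 5e-03
sigma_y = E * elastic_strain = 123000 * 5e-03
sigma_y = 615 MPa


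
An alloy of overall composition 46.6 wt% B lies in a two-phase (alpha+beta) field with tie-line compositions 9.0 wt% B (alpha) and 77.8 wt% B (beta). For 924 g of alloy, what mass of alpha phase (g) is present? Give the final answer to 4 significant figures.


f_alpha = (C_beta - C0) / (C_beta - C_alpha)
f_alpha = (77.8 - 46.6) / (77.8 - 9.0) = 0.453488
m_alpha = f_alpha * m_total = 0.453488 * 924 = 419 g


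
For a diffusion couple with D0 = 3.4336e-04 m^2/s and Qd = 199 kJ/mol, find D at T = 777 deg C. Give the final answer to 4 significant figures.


D = D0 * exp(-Qd / (R*T))
T = 1050.15 K
D = 3.4336e-04 * exp(-199e3 / (8.314 * 1050.15))
D = 4.336e-14 m^2/s


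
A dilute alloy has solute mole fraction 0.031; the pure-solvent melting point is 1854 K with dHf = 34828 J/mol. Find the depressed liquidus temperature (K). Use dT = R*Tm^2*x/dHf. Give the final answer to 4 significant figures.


dT = R*Tm^2*x / dHf
dT = 8.314 * 1854^2 * 0.031 / 34828
dT = 25.4368 K
T_new = 1854 - 25.4368 = 1829 K


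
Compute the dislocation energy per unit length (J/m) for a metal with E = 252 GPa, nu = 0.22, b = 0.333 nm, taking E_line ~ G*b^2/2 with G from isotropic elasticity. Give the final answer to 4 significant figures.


Step 1: G = E / (2*(1+nu))
G = 252 / (2*(1+0.22)) = 103.279 GPa = 1.03279e+11 Pa
Step 2: E_line = G*b^2/2
b = 0.333 nm = 3.33e-10 m
E_line = 0.5 * 1.03279e+11 * (3.33e-10)^2 = 5.726e-09 J/m


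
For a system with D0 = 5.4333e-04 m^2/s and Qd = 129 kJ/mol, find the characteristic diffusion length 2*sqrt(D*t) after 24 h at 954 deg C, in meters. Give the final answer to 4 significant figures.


Step 1: D = D0 * exp(-Qd/(R*T))
T = 1227.15 K
D = 5.4333e-04 * exp(-129e3 / (8.314 * 1227.15)) = 1.75338e-09 m^2/s
Step 2: L = 2*sqrt(D*t)
t = 24 h = 86400 s
L = 2*sqrt(1.75338e-09 * 86400) = 0.02462 m


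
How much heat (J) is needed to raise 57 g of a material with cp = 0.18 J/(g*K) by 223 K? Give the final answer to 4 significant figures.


Q = m * cp * dT
Q = 57 * 0.18 * 223
Q = 2288 J


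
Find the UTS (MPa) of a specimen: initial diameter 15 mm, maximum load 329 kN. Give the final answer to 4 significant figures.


A0 = pi*(d/2)^2 = pi*(15/2)^2 = 176.715 mm^2
UTS = F_max / A0 = 329*1000 / 176.715
UTS = 1862 MPa


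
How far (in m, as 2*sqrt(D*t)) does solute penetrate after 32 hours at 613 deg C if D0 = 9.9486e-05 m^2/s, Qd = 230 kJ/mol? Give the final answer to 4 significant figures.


Step 1: D = D0 * exp(-Qd/(R*T))
T = 886.15 K
D = 9.9486e-05 * exp(-230e3 / (8.314 * 886.15)) = 2.75287e-18 m^2/s
Step 2: L = 2*sqrt(D*t)
t = 32 h = 115200 s
L = 2*sqrt(2.75287e-18 * 115200) = 1.126e-06 m


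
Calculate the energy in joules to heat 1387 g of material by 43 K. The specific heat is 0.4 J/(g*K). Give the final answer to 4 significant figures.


Q = m * cp * dT
Q = 1387 * 0.4 * 43
Q = 23860 J


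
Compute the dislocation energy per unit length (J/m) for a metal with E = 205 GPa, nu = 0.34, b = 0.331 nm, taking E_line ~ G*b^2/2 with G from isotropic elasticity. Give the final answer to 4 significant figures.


Step 1: G = E / (2*(1+nu))
G = 205 / (2*(1+0.34)) = 76.4925 GPa = 7.64925e+10 Pa
Step 2: E_line = G*b^2/2
b = 0.331 nm = 3.31e-10 m
E_line = 0.5 * 7.64925e+10 * (3.31e-10)^2 = 4.19e-09 J/m


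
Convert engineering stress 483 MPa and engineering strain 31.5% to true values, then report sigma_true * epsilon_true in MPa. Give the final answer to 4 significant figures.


sigma_true = sigma_eng * (1 + epsilon_eng)
sigma_true = 483 * (1 + 0.315) = 635.145 MPa
epsilon_true = ln(1 + epsilon_eng)
epsilon_true = ln(1 + 0.315) = 0.273837
sigma_true * epsilon_true = 635.145 * 0.273837 = 173.9 MPa


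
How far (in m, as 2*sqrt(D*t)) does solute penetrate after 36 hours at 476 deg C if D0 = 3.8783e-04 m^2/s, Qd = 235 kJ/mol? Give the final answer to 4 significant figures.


Step 1: D = D0 * exp(-Qd/(R*T))
T = 749.15 K
D = 3.8783e-04 * exp(-235e3 / (8.314 * 749.15)) = 1.5945e-20 m^2/s
Step 2: L = 2*sqrt(D*t)
t = 36 h = 129600 s
L = 2*sqrt(1.5945e-20 * 129600) = 9.092e-08 m


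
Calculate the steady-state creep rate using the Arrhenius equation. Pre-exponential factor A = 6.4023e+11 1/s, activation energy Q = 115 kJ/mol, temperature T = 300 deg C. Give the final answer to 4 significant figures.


rate = A * exp(-Q / (R*T))
T = 300 + 273.15 = 573.15 K
rate = 6.4023e+11 * exp(-115e3 / (8.314 * 573.15))
rate = 21.15 1/s


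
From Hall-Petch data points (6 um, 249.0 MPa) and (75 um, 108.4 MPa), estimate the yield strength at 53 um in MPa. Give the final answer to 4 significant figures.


sigma_y = sigma0 + k / sqrt(d)
1/sqrt(d1) = 1/sqrt(6e-06) = 408.248;  1/sqrt(d2) = 115.47
k = (sigma1 - sigma2) / (1/sqrt(d1) - 1/sqrt(d2)) = (249.0 - 108.4) / (408.248 - 115.47) = 0.480227 MPa*m^0.5
sigma0 = sigma1 - k/sqrt(d1) = 249.0 - 0.480227*408.248 = 52.9482 MPa
sigma_y(d3) = 52.9482 + 0.480227 / sqrt(5.3e-05) = 118.9 MPa


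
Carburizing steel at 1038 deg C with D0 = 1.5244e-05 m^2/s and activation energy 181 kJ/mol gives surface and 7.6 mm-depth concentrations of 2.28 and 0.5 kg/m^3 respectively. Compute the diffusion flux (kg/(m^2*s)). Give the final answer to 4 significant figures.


Step 1: D = D0 * exp(-Qd/(R*T))
T = 1038 + 273.15 = 1311.15 K
D = 1.5244e-05 * exp(-181e3 / (8.314 * 1311.15)) = 9.37597e-13 m^2/s
Step 2: J = D * (C1 - C2) / dx
J = 9.37597e-13 * (2.28 - 0.5) / 7.6e-03
J = 2.196e-10 kg/(m^2*s)


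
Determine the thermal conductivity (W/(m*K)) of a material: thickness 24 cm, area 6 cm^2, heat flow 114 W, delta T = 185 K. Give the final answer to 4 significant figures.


k = Q*L / (A*dT)
L = 0.24 m, A = 6e-04 m^2
k = 114 * 0.24 / (6e-04 * 185)
k = 246.5 W/(m*K)


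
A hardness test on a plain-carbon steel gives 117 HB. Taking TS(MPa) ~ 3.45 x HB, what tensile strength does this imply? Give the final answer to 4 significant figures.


TS (MPa) = 3.45 * HB
TS = 3.45 * 117
TS = 403.7 MPa


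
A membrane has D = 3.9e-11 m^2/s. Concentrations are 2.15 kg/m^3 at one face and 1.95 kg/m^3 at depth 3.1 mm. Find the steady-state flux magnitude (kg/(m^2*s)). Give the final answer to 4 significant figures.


J = -D * (dC/dx) = D * (C1 - C2) / dx
J = 3.9e-11 * (2.15 - 1.95) / 3.1e-03
J = 2.516e-09 kg/(m^2*s)


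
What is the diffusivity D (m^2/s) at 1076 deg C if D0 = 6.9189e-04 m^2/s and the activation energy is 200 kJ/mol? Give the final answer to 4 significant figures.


D = D0 * exp(-Qd / (R*T))
T = 1349.15 K
D = 6.9189e-04 * exp(-200e3 / (8.314 * 1349.15))
D = 1.249e-11 m^2/s


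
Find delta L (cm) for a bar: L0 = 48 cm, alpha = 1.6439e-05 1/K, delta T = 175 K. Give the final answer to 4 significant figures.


dL = L0 * alpha * dT
dL = 48 * 1.6439e-05 * 175
dL = 0.1381 cm


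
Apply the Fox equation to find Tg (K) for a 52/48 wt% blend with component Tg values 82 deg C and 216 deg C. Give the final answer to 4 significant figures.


1/Tg = w1/Tg1 + w2/Tg2 (in Kelvin)
Tg1 = 355.15 K, Tg2 = 489.15 K
1/Tg = 0.52/355.15 + 0.48/489.15
Tg = 408.9 K


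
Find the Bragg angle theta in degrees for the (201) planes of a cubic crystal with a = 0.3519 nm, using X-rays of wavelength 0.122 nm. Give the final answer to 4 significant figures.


d = a / sqrt(h^2+k^2+l^2)
d = 0.3519 / sqrt(5) = 0.157374 nm
lambda = 2*d*sin(theta)  =>  sin(theta) = lambda / (2*d)
sin(theta) = 0.122 / (2 * 0.157374) = 0.387611
theta = 22.81 deg


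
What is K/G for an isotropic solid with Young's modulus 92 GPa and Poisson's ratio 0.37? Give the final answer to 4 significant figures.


G = E / (2*(1+nu))
G = 92 / (2*(1+0.37)) = 33.5766 GPa
K = E / (3*(1-2*nu))
K = 92 / (3*(1-2*0.37)) = 117.949 GPa
K/G = 117.949 / 33.5766 = 3.513


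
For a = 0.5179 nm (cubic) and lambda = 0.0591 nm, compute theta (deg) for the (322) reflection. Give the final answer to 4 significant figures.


d = a / sqrt(h^2+k^2+l^2)
d = 0.5179 / sqrt(17) = 0.125609 nm
lambda = 2*d*sin(theta)  =>  sin(theta) = lambda / (2*d)
sin(theta) = 0.0591 / (2 * 0.125609) = 0.235253
theta = 13.61 deg


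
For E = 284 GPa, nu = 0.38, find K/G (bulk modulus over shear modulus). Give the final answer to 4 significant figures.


G = E / (2*(1+nu))
G = 284 / (2*(1+0.38)) = 102.899 GPa
K = E / (3*(1-2*nu))
K = 284 / (3*(1-2*0.38)) = 394.444 GPa
K/G = 394.444 / 102.899 = 3.833


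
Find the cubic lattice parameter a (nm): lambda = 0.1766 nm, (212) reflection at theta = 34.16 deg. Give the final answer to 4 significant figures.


d = lambda / (2*sin(theta))
d = 0.1766 / (2*sin(34.16 deg))
d = 0.157256 nm
a = d * sqrt(h^2+k^2+l^2) = 0.157256 * sqrt(9)
a = 0.4718 nm


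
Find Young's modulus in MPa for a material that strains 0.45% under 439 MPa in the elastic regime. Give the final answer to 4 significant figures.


E = sigma / epsilon
epsilon = 0.45% = 4.5e-03
E = 439 / 4.5e-03
E = 97560 MPa


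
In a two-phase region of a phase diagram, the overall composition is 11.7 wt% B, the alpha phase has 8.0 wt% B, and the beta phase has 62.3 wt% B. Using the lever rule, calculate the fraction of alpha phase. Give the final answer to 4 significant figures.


f_alpha = (C_beta - C0) / (C_beta - C_alpha)
f_alpha = (62.3 - 11.7) / (62.3 - 8.0)
f_alpha = 0.9319


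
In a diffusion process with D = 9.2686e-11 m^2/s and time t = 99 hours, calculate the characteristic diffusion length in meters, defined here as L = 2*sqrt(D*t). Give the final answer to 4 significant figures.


t = 99 hr = 356400 s
Diffusion length = 2*sqrt(D*t)
= 2*sqrt(9.2686e-11 * 356400)
= 0.01149 m


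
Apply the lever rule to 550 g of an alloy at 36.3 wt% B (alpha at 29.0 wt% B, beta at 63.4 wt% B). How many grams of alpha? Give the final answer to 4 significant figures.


f_alpha = (C_beta - C0) / (C_beta - C_alpha)
f_alpha = (63.4 - 36.3) / (63.4 - 29.0) = 0.787791
m_alpha = f_alpha * m_total = 0.787791 * 550 = 433.3 g


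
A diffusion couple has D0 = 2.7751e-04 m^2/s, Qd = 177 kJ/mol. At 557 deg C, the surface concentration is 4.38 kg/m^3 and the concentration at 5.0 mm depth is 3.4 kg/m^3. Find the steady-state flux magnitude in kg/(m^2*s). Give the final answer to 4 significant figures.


Step 1: D = D0 * exp(-Qd/(R*T))
T = 557 + 273.15 = 830.15 K
D = 2.7751e-04 * exp(-177e3 / (8.314 * 830.15)) = 2.0216e-15 m^2/s
Step 2: J = D * (C1 - C2) / dx
J = 2.0216e-15 * (4.38 - 3.4) / 5e-03
J = 3.962e-13 kg/(m^2*s)


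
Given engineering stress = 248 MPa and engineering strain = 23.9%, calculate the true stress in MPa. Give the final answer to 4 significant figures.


sigma_true = sigma_eng * (1 + epsilon_eng)
sigma_true = 248 * (1 + 0.239)
sigma_true = 307.3 MPa


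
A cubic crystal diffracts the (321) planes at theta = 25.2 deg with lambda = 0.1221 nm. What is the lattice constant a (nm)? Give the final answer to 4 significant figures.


d = lambda / (2*sin(theta))
d = 0.1221 / (2*sin(25.2 deg))
d = 0.143384 nm
a = d * sqrt(h^2+k^2+l^2) = 0.143384 * sqrt(14)
a = 0.5365 nm


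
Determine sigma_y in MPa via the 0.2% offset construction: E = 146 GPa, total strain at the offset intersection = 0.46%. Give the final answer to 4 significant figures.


Offset strain = 0.002
Elastic strain at yield = total_strain - offset = 4.6e-03 - 0.002 = 2.6e-03
sigma_y = E * elastic_strain = 146000 * 2.6e-03
sigma_y = 379.6 MPa


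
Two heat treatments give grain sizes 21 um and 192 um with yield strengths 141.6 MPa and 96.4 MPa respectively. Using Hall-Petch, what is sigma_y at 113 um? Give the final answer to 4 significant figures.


sigma_y = sigma0 + k / sqrt(d)
1/sqrt(d1) = 1/sqrt(2.1e-05) = 218.218;  1/sqrt(d2) = 72.1688
k = (sigma1 - sigma2) / (1/sqrt(d1) - 1/sqrt(d2)) = (141.6 - 96.4) / (218.218 - 72.1688) = 0.309485 MPa*m^0.5
sigma0 = sigma1 - k/sqrt(d1) = 141.6 - 0.309485*218.218 = 74.0648 MPa
sigma_y(d3) = 74.0648 + 0.309485 / sqrt(1.13e-04) = 103.2 MPa


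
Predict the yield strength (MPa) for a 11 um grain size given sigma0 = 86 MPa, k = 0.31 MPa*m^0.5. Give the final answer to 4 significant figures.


sigma_y = sigma0 + k / sqrt(d)
d = 11 um = 1.1e-05 m
sigma_y = 86 + 0.31 / sqrt(1.1e-05)
sigma_y = 179.5 MPa


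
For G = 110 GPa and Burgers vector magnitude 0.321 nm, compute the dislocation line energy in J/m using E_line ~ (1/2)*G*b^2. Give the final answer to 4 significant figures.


E = G*b^2/2
b = 0.321 nm = 3.21e-10 m
G = 110 GPa = 1.1e+11 Pa
E = 0.5 * 1.1e+11 * (3.21e-10)^2
E = 5.667e-09 J/m


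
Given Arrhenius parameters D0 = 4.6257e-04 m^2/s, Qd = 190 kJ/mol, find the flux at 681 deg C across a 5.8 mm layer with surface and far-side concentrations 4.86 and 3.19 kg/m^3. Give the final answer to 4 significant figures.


Step 1: D = D0 * exp(-Qd/(R*T))
T = 681 + 273.15 = 954.15 K
D = 4.6257e-04 * exp(-190e3 / (8.314 * 954.15)) = 1.83363e-14 m^2/s
Step 2: J = D * (C1 - C2) / dx
J = 1.83363e-14 * (4.86 - 3.19) / 5.8e-03
J = 5.28e-12 kg/(m^2*s)


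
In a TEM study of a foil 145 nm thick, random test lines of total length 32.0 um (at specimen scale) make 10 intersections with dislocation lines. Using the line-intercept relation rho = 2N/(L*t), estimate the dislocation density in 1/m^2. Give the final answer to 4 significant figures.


rho = 2N / (L * t)
L = 32.0 um = 3.2e-05 m, t = 145 nm = 1.45e-07 m
rho = 2 * 10 / (3.2e-05 * 1.45e-07)
rho = 4.31e+12 1/m^2


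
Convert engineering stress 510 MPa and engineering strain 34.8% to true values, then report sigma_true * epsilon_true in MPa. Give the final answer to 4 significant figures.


sigma_true = sigma_eng * (1 + epsilon_eng)
sigma_true = 510 * (1 + 0.348) = 687.48 MPa
epsilon_true = ln(1 + epsilon_eng)
epsilon_true = ln(1 + 0.348) = 0.298622
sigma_true * epsilon_true = 687.48 * 0.298622 = 205.3 MPa


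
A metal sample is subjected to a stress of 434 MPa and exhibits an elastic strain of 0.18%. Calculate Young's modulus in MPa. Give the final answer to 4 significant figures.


E = sigma / epsilon
epsilon = 0.18% = 1.8e-03
E = 434 / 1.8e-03
E = 241100 MPa


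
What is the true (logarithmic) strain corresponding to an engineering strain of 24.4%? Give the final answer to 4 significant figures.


epsilon_true = ln(1 + epsilon_eng)
epsilon_true = ln(1 + 0.244)
epsilon_true = 0.2183


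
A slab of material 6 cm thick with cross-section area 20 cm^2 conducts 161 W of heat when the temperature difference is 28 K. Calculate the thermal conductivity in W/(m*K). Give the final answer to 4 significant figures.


k = Q*L / (A*dT)
L = 0.06 m, A = 2e-03 m^2
k = 161 * 0.06 / (2e-03 * 28)
k = 172.5 W/(m*K)


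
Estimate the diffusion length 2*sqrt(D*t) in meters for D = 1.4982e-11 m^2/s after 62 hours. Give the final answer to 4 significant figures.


t = 62 hr = 223200 s
Diffusion length = 2*sqrt(D*t)
= 2*sqrt(1.4982e-11 * 223200)
= 3.657e-03 m


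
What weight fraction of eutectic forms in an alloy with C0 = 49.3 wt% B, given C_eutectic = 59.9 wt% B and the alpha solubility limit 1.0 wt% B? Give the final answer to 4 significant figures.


f_primary = (C_e - C0) / (C_e - C_alpha_max)
f_primary = (59.9 - 49.3) / (59.9 - 1.0)
f_primary = 0.179966
f_eutectic = 1 - 0.179966 = 0.82


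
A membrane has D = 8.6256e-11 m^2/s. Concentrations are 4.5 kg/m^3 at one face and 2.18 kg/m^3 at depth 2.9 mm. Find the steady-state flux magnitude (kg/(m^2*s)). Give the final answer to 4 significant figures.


J = -D * (dC/dx) = D * (C1 - C2) / dx
J = 8.6256e-11 * (4.5 - 2.18) / 2.9e-03
J = 6.9e-08 kg/(m^2*s)


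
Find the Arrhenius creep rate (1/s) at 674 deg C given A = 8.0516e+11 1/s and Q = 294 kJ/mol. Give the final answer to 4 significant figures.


rate = A * exp(-Q / (R*T))
T = 674 + 273.15 = 947.15 K
rate = 8.0516e+11 * exp(-294e3 / (8.314 * 947.15))
rate = 4.914e-05 1/s


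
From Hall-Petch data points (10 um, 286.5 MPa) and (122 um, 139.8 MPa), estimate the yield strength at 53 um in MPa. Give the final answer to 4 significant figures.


sigma_y = sigma0 + k / sqrt(d)
1/sqrt(d1) = 1/sqrt(1e-05) = 316.228;  1/sqrt(d2) = 90.5357
k = (sigma1 - sigma2) / (1/sqrt(d1) - 1/sqrt(d2)) = (286.5 - 139.8) / (316.228 - 90.5357) = 0.650001 MPa*m^0.5
sigma0 = sigma1 - k/sqrt(d1) = 286.5 - 0.650001*316.228 = 80.9517 MPa
sigma_y(d3) = 80.9517 + 0.650001 / sqrt(5.3e-05) = 170.2 MPa


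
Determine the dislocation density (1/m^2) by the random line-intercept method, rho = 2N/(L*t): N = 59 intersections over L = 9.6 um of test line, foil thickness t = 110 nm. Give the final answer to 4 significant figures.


rho = 2N / (L * t)
L = 9.6 um = 9.6e-06 m, t = 110 nm = 1.1e-07 m
rho = 2 * 59 / (9.6e-06 * 1.1e-07)
rho = 1.117e+14 1/m^2


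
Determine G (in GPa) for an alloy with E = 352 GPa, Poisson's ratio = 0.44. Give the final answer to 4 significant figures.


G = E / (2*(1+nu))
G = 352 / (2*(1+0.44))
G = 122.2 GPa


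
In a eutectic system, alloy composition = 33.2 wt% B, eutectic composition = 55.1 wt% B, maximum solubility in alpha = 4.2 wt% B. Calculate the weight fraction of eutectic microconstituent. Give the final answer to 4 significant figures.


f_primary = (C_e - C0) / (C_e - C_alpha_max)
f_primary = (55.1 - 33.2) / (55.1 - 4.2)
f_primary = 0.430255
f_eutectic = 1 - 0.430255 = 0.5697


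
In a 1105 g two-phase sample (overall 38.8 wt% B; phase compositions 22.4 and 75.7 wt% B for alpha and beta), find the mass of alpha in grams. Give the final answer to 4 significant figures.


f_alpha = (C_beta - C0) / (C_beta - C_alpha)
f_alpha = (75.7 - 38.8) / (75.7 - 22.4) = 0.692308
m_alpha = f_alpha * m_total = 0.692308 * 1105 = 765 g


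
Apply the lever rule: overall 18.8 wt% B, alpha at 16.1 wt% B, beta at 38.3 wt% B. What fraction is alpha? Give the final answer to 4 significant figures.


f_alpha = (C_beta - C0) / (C_beta - C_alpha)
f_alpha = (38.3 - 18.8) / (38.3 - 16.1)
f_alpha = 0.8784


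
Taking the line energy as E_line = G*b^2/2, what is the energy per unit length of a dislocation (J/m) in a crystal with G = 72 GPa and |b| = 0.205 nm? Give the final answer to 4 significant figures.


E = G*b^2/2
b = 0.205 nm = 2.05e-10 m
G = 72 GPa = 7.2e+10 Pa
E = 0.5 * 7.2e+10 * (2.05e-10)^2
E = 1.513e-09 J/m


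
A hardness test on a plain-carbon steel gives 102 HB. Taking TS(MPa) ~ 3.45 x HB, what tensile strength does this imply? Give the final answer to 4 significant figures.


TS (MPa) = 3.45 * HB
TS = 3.45 * 102
TS = 351.9 MPa


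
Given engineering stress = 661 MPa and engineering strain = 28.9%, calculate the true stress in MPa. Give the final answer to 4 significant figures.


sigma_true = sigma_eng * (1 + epsilon_eng)
sigma_true = 661 * (1 + 0.289)
sigma_true = 852 MPa


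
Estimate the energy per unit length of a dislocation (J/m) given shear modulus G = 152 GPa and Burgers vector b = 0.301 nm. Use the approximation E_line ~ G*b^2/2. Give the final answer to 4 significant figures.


E = G*b^2/2
b = 0.301 nm = 3.01e-10 m
G = 152 GPa = 1.52e+11 Pa
E = 0.5 * 1.52e+11 * (3.01e-10)^2
E = 6.886e-09 J/m


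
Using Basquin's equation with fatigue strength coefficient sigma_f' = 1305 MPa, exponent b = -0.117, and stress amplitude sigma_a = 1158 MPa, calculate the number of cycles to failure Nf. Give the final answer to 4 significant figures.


sigma_a = sigma_f' * (2*Nf)^b
2*Nf = (sigma_a / sigma_f')^(1/b)
2*Nf = (1158 / 1305)^(1/-0.117)
2*Nf = 2.7772
Nf = 1.389 cycles


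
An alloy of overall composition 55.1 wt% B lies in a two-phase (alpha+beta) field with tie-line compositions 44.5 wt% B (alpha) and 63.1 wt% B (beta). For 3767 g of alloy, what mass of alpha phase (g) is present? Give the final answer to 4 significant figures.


f_alpha = (C_beta - C0) / (C_beta - C_alpha)
f_alpha = (63.1 - 55.1) / (63.1 - 44.5) = 0.430108
m_alpha = f_alpha * m_total = 0.430108 * 3767 = 1620 g


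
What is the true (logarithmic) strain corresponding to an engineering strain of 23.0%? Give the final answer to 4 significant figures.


epsilon_true = ln(1 + epsilon_eng)
epsilon_true = ln(1 + 0.23)
epsilon_true = 0.207


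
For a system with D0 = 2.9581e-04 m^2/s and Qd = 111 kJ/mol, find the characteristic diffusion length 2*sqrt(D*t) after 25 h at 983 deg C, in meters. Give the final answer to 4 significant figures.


Step 1: D = D0 * exp(-Qd/(R*T))
T = 1256.15 K
D = 2.9581e-04 * exp(-111e3 / (8.314 * 1256.15)) = 7.1634e-09 m^2/s
Step 2: L = 2*sqrt(D*t)
t = 25 h = 90000 s
L = 2*sqrt(7.1634e-09 * 90000) = 0.05078 m


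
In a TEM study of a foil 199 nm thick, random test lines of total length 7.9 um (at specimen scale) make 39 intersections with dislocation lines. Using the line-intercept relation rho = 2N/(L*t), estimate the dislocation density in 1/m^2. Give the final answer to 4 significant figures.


rho = 2N / (L * t)
L = 7.9 um = 7.9e-06 m, t = 199 nm = 1.99e-07 m
rho = 2 * 39 / (7.9e-06 * 1.99e-07)
rho = 4.962e+13 1/m^2


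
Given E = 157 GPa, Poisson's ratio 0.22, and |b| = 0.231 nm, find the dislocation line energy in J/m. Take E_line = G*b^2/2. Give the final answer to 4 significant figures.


Step 1: G = E / (2*(1+nu))
G = 157 / (2*(1+0.22)) = 64.3443 GPa = 6.43443e+10 Pa
Step 2: E_line = G*b^2/2
b = 0.231 nm = 2.31e-10 m
E_line = 0.5 * 6.43443e+10 * (2.31e-10)^2 = 1.717e-09 J/m


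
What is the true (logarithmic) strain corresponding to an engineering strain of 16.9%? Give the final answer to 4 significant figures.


epsilon_true = ln(1 + epsilon_eng)
epsilon_true = ln(1 + 0.169)
epsilon_true = 0.1561


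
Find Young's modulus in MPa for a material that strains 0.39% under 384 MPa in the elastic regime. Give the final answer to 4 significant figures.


E = sigma / epsilon
epsilon = 0.39% = 3.9e-03
E = 384 / 3.9e-03
E = 98460 MPa


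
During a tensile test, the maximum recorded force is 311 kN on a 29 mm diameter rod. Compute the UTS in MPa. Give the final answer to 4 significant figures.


A0 = pi*(d/2)^2 = pi*(29/2)^2 = 660.52 mm^2
UTS = F_max / A0 = 311*1000 / 660.52
UTS = 470.8 MPa


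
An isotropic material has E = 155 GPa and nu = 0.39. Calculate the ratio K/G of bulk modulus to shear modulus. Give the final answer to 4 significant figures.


G = E / (2*(1+nu))
G = 155 / (2*(1+0.39)) = 55.7554 GPa
K = E / (3*(1-2*nu))
K = 155 / (3*(1-2*0.39)) = 234.848 GPa
K/G = 234.848 / 55.7554 = 4.212


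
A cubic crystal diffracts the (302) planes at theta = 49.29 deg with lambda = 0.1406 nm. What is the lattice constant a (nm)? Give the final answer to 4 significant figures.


d = lambda / (2*sin(theta))
d = 0.1406 / (2*sin(49.29 deg))
d = 0.0927416 nm
a = d * sqrt(h^2+k^2+l^2) = 0.0927416 * sqrt(13)
a = 0.3344 nm


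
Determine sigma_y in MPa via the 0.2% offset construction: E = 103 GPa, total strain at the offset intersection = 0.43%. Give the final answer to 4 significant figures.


Offset strain = 0.002
Elastic strain at yield = total_strain - offset = 4.3e-03 - 0.002 = 2.3e-03
sigma_y = E * elastic_strain = 103000 * 2.3e-03
sigma_y = 236.9 MPa


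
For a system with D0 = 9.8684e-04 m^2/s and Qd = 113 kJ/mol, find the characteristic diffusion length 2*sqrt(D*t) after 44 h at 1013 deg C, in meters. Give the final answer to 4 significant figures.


Step 1: D = D0 * exp(-Qd/(R*T))
T = 1286.15 K
D = 9.8684e-04 * exp(-113e3 / (8.314 * 1286.15)) = 2.53975e-08 m^2/s
Step 2: L = 2*sqrt(D*t)
t = 44 h = 158400 s
L = 2*sqrt(2.53975e-08 * 158400) = 0.1269 m


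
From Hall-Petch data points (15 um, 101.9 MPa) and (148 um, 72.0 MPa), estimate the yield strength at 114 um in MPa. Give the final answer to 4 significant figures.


sigma_y = sigma0 + k / sqrt(d)
1/sqrt(d1) = 1/sqrt(1.5e-05) = 258.199;  1/sqrt(d2) = 82.1995
k = (sigma1 - sigma2) / (1/sqrt(d1) - 1/sqrt(d2)) = (101.9 - 72.0) / (258.199 - 82.1995) = 0.169887 MPa*m^0.5
sigma0 = sigma1 - k/sqrt(d1) = 101.9 - 0.169887*258.199 = 58.0354 MPa
sigma_y(d3) = 58.0354 + 0.169887 / sqrt(1.14e-04) = 73.95 MPa


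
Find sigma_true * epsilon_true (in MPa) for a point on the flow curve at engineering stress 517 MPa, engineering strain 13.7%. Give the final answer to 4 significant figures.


sigma_true = sigma_eng * (1 + epsilon_eng)
sigma_true = 517 * (1 + 0.137) = 587.829 MPa
epsilon_true = ln(1 + epsilon_eng)
epsilon_true = ln(1 + 0.137) = 0.128393
sigma_true * epsilon_true = 587.829 * 0.128393 = 75.47 MPa


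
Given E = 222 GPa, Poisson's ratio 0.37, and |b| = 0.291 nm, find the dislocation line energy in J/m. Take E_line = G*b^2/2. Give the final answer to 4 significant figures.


Step 1: G = E / (2*(1+nu))
G = 222 / (2*(1+0.37)) = 81.0219 GPa = 8.10219e+10 Pa
Step 2: E_line = G*b^2/2
b = 0.291 nm = 2.91e-10 m
E_line = 0.5 * 8.10219e+10 * (2.91e-10)^2 = 3.431e-09 J/m


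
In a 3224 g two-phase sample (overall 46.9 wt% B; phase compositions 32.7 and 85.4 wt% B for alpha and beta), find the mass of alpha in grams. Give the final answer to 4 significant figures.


f_alpha = (C_beta - C0) / (C_beta - C_alpha)
f_alpha = (85.4 - 46.9) / (85.4 - 32.7) = 0.73055
m_alpha = f_alpha * m_total = 0.73055 * 3224 = 2355 g


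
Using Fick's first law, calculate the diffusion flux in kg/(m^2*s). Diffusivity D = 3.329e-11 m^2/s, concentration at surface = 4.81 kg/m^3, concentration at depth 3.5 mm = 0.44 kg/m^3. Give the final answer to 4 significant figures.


J = -D * (dC/dx) = D * (C1 - C2) / dx
J = 3.329e-11 * (4.81 - 0.44) / 3.5e-03
J = 4.156e-08 kg/(m^2*s)


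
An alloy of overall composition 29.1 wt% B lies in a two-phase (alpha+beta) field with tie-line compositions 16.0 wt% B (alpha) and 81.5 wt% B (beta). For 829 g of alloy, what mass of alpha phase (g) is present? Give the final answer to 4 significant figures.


f_alpha = (C_beta - C0) / (C_beta - C_alpha)
f_alpha = (81.5 - 29.1) / (81.5 - 16.0) = 0.8
m_alpha = f_alpha * m_total = 0.8 * 829 = 663.2 g
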